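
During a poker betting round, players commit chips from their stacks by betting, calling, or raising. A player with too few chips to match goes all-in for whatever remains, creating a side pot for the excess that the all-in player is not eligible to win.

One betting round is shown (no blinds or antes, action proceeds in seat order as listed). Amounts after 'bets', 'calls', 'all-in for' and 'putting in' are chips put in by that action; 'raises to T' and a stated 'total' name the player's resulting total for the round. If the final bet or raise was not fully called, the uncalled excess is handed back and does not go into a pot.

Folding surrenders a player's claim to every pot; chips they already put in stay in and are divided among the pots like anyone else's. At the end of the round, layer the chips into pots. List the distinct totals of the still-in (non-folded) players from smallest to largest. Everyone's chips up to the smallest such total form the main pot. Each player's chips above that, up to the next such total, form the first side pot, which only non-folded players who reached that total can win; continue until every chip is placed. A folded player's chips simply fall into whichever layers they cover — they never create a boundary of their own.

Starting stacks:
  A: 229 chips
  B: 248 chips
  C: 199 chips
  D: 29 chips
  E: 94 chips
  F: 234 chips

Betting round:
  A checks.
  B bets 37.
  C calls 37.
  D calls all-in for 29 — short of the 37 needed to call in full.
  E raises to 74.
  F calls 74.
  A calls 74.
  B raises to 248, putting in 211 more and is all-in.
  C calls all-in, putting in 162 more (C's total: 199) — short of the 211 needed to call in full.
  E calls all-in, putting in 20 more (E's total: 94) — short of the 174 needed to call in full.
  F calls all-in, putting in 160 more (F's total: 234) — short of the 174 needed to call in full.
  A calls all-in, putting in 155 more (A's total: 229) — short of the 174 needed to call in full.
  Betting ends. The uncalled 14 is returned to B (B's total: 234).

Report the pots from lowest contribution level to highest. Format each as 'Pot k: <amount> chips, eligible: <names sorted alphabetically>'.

Contributions (after 14 returned to B): A=229, B=234, C=199, D=29, E=94, F=234
Pot levels (distinct totals of non-folded players): 29, 94, 199, 229, 234
Layer 1-29: 29 each from A, B, C, D, E, F = 29*6 = 174 chips; eligible A, B, C, D, E, F
Layer 30-94: 65 each from A, B, C, E, F = 65*5 = 325 chips; eligible A, B, C, E, F
Layer 95-199: 105 each from A, B, C, F = 105*4 = 420 chips; eligible A, B, C, F
Layer 200-229: 30 each from A, B, F = 30*3 = 90 chips; eligible A, B, F
Layer 230-234: 5 each from B, F = 5*2 = 10 chips; eligible B, F

Pot 1: 174 chips, eligible: A, B, C, D, E, F
Pot 2: 325 chips, eligible: A, B, C, E, F
Pot 3: 420 chips, eligible: A, B, C, F
Pot 4: 90 chips, eligible: A, B, F
Pot 5: 10 chips, eligible: B, F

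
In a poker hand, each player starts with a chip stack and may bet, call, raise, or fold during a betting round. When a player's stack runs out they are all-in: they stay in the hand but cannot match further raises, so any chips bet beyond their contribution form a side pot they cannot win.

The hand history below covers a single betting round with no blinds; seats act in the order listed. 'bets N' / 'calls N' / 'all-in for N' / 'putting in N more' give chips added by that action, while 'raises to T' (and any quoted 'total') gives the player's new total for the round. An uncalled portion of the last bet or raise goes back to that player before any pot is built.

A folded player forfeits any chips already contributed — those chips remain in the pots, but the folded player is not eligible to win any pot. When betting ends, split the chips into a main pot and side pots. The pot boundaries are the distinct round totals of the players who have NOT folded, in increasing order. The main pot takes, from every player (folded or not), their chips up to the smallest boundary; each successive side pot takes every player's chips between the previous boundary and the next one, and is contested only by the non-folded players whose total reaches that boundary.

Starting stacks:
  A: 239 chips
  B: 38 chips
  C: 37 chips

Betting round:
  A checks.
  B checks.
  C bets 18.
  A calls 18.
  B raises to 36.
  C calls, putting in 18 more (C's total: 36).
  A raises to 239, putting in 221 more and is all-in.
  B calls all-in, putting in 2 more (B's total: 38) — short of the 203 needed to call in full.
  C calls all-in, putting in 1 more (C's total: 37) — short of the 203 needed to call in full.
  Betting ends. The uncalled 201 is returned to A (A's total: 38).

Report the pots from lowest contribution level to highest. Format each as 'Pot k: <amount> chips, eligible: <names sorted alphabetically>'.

Pot 1: 111 chips, eligible: A, B, C
Pot 2: 2 chips, eligible: A, B

Derivation:
Contributions (after 201 returned to A): A=38, B=38, C=37
Pot levels (distinct totals of non-folded players): 37, 38
Layer 1-37: 37 each from A, B, C = 37*3 = 111 chips; eligible A, B, C
Layer 38-38: 1 each from A, B = 1*2 = 2 chips; eligible A, B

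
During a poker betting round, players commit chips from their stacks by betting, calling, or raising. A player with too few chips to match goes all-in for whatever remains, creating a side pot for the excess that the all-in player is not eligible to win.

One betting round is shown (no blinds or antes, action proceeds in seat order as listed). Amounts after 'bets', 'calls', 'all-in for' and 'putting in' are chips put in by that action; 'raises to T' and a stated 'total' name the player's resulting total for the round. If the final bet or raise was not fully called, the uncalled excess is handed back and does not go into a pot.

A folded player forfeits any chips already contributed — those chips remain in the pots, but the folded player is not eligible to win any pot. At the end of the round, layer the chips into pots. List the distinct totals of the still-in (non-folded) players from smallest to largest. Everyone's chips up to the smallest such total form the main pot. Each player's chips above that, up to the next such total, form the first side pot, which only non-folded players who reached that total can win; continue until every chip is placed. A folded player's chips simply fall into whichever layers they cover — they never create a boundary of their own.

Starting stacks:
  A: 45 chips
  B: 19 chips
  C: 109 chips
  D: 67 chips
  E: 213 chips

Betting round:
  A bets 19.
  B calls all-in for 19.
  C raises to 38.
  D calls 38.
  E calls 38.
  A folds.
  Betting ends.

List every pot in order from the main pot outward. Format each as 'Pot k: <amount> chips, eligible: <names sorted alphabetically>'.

Contributions: A=19, B=19, C=38, D=38, E=38
Folded: A
Pot levels (distinct totals of non-folded players): 19, 38
Layer 1-19: 19 each from A, B, C, D, E = 19*5 = 95 chips; eligible B, C, D, E
Layer 20-38: 19 each from C, D, E = 19*3 = 57 chips; eligible C, D, E

Pot 1: 95 chips, eligible: B, C, D, E
Pot 2: 57 chips, eligible: C, D, E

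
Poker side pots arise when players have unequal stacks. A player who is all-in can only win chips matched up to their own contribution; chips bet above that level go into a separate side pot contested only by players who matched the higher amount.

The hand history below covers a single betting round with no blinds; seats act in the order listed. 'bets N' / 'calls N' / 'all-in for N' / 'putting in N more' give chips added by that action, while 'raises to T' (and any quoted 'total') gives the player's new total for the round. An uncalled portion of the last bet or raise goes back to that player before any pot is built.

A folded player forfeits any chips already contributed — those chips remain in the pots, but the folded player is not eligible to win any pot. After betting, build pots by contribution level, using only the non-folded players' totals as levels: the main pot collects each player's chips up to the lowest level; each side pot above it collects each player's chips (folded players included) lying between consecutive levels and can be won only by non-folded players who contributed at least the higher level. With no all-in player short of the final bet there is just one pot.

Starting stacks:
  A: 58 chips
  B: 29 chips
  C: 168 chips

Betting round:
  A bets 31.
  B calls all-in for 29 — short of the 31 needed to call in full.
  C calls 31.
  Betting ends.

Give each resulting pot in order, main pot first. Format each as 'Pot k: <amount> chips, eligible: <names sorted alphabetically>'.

Pot 1: 87 chips, eligible: A, B, C
Pot 2: 4 chips, eligible: A, C

Derivation:
Contributions: A=31, B=29, C=31
Pot levels (distinct totals of non-folded players): 29, 31
Layer 1-29: 29 each from A, B, C = 29*3 = 87 chips; eligible A, B, C
Layer 30-31: 2 each from A, C = 2*2 = 4 chips; eligible A, C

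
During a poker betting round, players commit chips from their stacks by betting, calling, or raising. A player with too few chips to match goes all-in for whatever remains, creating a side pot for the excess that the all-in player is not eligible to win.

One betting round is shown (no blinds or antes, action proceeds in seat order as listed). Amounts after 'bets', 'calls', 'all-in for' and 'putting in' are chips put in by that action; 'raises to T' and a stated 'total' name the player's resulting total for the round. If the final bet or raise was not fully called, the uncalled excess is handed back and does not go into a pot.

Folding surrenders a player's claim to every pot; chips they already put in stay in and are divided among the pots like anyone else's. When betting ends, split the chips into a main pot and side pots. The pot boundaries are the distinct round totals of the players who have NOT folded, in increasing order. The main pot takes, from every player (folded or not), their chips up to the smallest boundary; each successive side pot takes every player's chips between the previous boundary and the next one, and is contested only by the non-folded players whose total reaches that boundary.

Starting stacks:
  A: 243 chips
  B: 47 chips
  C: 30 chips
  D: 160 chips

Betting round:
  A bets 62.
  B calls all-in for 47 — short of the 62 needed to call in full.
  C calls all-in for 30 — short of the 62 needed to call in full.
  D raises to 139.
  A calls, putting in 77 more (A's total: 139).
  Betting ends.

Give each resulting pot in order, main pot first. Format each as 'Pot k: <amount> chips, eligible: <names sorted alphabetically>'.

Contributions: A=139, B=47, C=30, D=139
Pot levels (distinct totals of non-folded players): 30, 47, 139
Layer 1-30: 30 each from A, B, C, D = 30*4 = 120 chips; eligible A, B, C, D
Layer 31-47: 17 each from A, B, D = 17*3 = 51 chips; eligible A, B, D
Layer 48-139: 92 each from A, D = 92*2 = 184 chips; eligible A, D

Pot 1: 120 chips, eligible: A, B, C, D
Pot 2: 51 chips, eligible: A, B, D
Pot 3: 184 chips, eligible: A, D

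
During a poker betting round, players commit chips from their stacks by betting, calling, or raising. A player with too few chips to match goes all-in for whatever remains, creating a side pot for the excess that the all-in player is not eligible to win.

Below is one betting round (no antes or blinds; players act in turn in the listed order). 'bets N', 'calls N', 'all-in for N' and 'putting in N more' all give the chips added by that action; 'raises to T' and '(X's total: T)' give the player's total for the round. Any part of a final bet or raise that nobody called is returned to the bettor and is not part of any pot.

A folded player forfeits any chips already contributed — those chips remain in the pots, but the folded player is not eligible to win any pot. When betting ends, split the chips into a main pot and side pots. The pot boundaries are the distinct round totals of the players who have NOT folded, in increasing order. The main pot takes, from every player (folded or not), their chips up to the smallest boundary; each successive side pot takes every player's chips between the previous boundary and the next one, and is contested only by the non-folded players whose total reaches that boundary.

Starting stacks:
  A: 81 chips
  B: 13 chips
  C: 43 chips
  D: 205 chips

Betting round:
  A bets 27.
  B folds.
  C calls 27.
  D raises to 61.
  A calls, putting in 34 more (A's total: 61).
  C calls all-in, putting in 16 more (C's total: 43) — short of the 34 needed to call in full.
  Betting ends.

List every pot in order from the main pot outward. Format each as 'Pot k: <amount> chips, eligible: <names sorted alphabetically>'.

Pot 1: 129 chips, eligible: A, C, D
Pot 2: 36 chips, eligible: A, D

Derivation:
Contributions: A=61, C=43, D=61
Folded: B
Pot levels (distinct totals of non-folded players): 43, 61
Layer 1-43: 43 each from A, C, D = 43*3 = 129 chips; eligible A, C, D
Layer 44-61: 18 each from A, D = 18*2 = 36 chips; eligible A, D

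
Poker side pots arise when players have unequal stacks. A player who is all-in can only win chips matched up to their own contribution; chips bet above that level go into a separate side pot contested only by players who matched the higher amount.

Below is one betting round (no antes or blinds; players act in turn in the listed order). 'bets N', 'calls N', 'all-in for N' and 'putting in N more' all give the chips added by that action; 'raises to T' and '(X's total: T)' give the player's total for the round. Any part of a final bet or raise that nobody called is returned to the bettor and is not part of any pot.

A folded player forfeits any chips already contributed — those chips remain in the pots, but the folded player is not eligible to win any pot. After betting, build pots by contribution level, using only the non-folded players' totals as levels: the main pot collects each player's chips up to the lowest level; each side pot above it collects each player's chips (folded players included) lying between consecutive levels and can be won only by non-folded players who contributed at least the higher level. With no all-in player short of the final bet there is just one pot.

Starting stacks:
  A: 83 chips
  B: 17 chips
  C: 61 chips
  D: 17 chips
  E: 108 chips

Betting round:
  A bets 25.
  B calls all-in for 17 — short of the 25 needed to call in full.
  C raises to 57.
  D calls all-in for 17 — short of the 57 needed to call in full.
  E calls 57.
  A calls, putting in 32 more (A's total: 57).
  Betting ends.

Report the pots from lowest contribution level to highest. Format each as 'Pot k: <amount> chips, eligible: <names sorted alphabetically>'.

Contributions: A=57, B=17, C=57, D=17, E=57
Pot levels (distinct totals of non-folded players): 17, 57
Layer 1-17: 17 each from A, B, C, D, E = 17*5 = 85 chips; eligible A, B, C, D, E
Layer 18-57: 40 each from A, C, E = 40*3 = 120 chips; eligible A, C, E

Pot 1: 85 chips, eligible: A, B, C, D, E
Pot 2: 120 chips, eligible: A, C, E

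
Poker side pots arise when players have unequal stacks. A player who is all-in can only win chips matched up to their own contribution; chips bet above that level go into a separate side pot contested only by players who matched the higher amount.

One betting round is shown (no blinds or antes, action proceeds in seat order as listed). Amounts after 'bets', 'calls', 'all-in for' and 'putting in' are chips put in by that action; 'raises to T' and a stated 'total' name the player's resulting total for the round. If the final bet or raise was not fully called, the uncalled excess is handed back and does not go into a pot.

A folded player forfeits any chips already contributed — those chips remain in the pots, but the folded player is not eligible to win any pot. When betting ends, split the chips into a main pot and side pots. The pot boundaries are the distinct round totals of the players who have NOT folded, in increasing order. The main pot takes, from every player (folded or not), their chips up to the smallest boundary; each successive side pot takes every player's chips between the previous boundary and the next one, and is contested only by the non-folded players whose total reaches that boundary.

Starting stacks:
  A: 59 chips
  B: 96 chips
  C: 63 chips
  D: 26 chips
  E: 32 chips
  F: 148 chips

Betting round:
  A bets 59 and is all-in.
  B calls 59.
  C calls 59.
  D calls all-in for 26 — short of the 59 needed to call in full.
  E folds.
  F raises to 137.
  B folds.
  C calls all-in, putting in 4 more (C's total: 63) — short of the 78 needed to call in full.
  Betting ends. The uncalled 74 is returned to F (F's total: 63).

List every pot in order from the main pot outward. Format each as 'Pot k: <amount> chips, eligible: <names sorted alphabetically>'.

Contributions (after 74 returned to F): A=59, B=59, C=63, D=26, F=63
Folded: B, E
Pot levels (distinct totals of non-folded players): 26, 59, 63
Layer 1-26: 26 each from A, B, C, D, F = 26*5 = 130 chips; eligible A, C, D, F
Layer 27-59: 33 each from A, B, C, F = 33*4 = 132 chips; eligible A, C, F
Layer 60-63: 4 each from C, F = 4*2 = 8 chips; eligible C, F

Pot 1: 130 chips, eligible: A, C, D, F
Pot 2: 132 chips, eligible: A, C, F
Pot 3: 8 chips, eligible: C, F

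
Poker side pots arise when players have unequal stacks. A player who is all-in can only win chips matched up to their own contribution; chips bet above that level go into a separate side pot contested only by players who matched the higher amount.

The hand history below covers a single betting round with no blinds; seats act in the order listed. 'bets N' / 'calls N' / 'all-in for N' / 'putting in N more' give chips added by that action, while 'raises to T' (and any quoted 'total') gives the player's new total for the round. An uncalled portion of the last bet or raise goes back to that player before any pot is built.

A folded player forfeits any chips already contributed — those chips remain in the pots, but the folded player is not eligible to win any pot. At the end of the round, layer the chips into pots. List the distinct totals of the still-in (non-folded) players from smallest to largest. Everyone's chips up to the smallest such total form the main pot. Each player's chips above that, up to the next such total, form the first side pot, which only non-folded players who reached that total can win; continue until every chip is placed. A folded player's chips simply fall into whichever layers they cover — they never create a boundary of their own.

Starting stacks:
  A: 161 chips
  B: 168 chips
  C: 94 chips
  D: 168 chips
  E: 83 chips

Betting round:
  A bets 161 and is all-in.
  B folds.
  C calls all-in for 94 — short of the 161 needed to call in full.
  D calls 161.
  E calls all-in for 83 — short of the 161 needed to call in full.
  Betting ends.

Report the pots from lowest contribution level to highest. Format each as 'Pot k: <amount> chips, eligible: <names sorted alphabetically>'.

Contributions: A=161, C=94, D=161, E=83
Folded: B
Pot levels (distinct totals of non-folded players): 83, 94, 161
Layer 1-83: 83 each from A, C, D, E = 83*4 = 332 chips; eligible A, C, D, E
Layer 84-94: 11 each from A, C, D = 11*3 = 33 chips; eligible A, C, D
Layer 95-161: 67 each from A, D = 67*2 = 134 chips; eligible A, D

Pot 1: 332 chips, eligible: A, C, D, E
Pot 2: 33 chips, eligible: A, C, D
Pot 3: 134 chips, eligible: A, D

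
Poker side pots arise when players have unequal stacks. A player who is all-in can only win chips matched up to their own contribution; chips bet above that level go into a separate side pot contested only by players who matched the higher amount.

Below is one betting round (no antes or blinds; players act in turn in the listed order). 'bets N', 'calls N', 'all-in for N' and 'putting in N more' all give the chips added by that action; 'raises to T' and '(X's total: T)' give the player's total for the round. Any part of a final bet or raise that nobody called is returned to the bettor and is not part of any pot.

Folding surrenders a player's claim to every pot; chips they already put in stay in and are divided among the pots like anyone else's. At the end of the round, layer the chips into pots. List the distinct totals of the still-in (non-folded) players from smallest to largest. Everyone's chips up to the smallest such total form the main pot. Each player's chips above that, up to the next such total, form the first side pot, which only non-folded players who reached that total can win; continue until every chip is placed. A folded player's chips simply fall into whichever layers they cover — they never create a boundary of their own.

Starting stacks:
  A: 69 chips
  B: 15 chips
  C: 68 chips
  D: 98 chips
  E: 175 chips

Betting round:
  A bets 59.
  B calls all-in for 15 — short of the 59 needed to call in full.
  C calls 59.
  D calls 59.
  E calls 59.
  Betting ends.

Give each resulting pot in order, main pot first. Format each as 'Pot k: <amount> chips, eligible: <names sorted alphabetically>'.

Pot 1: 75 chips, eligible: A, B, C, D, E
Pot 2: 176 chips, eligible: A, C, D, E

Derivation:
Contributions: A=59, B=15, C=59, D=59, E=59
Pot levels (distinct totals of non-folded players): 15, 59
Layer 1-15: 15 each from A, B, C, D, E = 15*5 = 75 chips; eligible A, B, C, D, E
Layer 16-59: 44 each from A, C, D, E = 44*4 = 176 chips; eligible A, C, D, E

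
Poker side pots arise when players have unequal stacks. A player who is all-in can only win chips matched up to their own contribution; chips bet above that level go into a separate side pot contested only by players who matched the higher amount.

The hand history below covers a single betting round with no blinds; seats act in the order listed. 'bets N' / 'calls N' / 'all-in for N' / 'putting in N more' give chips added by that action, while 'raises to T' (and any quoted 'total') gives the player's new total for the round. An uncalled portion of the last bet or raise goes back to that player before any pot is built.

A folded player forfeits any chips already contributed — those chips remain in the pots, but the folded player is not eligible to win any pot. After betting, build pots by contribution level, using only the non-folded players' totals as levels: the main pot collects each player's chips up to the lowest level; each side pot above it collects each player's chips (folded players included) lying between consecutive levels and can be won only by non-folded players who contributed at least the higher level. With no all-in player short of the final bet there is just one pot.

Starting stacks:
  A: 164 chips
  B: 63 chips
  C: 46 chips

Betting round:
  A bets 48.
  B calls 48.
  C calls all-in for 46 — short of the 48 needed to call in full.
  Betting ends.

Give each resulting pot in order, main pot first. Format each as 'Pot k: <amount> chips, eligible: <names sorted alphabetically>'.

Contributions: A=48, B=48, C=46
Pot levels (distinct totals of non-folded players): 46, 48
Layer 1-46: 46 each from A, B, C = 46*3 = 138 chips; eligible A, B, C
Layer 47-48: 2 each from A, B = 2*2 = 4 chips; eligible A, B

Pot 1: 138 chips, eligible: A, B, C
Pot 2: 4 chips, eligible: A, B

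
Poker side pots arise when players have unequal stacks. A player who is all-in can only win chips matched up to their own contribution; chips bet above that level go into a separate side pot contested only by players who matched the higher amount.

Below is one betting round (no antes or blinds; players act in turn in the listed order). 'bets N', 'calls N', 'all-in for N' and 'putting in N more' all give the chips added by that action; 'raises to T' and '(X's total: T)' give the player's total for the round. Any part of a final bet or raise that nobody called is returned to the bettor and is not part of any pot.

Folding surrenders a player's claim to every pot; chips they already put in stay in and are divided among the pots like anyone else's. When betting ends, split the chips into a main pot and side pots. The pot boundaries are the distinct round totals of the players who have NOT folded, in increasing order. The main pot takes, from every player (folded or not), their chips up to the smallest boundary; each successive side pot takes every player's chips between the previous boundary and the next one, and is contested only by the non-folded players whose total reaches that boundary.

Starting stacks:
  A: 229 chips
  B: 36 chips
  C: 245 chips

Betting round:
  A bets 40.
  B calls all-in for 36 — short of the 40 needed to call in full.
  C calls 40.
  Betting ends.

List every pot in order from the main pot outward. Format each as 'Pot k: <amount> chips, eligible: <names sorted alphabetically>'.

Pot 1: 108 chips, eligible: A, B, C
Pot 2: 8 chips, eligible: A, C

Derivation:
Contributions: A=40, B=36, C=40
Pot levels (distinct totals of non-folded players): 36, 40
Layer 1-36: 36 each from A, B, C = 36*3 = 108 chips; eligible A, B, C
Layer 37-40: 4 each from A, C = 4*2 = 8 chips; eligible A, C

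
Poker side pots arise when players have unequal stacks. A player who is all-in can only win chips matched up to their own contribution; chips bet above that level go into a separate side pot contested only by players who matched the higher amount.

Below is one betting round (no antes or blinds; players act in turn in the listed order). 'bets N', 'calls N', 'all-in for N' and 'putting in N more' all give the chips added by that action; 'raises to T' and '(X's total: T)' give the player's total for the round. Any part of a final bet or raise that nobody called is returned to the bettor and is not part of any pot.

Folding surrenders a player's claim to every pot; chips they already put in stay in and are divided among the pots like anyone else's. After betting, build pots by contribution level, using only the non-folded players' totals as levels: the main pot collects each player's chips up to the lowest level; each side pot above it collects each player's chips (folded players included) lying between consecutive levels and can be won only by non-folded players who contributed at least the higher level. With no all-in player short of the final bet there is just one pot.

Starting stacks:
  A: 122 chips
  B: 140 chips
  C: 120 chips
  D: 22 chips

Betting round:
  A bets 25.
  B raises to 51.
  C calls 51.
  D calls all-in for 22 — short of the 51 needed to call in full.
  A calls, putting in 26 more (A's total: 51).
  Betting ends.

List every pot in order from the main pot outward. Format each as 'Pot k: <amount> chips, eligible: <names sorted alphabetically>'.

Pot 1: 88 chips, eligible: A, B, C, D
Pot 2: 87 chips, eligible: A, B, C

Derivation:
Contributions: A=51, B=51, C=51, D=22
Pot levels (distinct totals of non-folded players): 22, 51
Layer 1-22: 22 each from A, B, C, D = 22*4 = 88 chips; eligible A, B, C, D
Layer 23-51: 29 each from A, B, C = 29*3 = 87 chips; eligible A, B, C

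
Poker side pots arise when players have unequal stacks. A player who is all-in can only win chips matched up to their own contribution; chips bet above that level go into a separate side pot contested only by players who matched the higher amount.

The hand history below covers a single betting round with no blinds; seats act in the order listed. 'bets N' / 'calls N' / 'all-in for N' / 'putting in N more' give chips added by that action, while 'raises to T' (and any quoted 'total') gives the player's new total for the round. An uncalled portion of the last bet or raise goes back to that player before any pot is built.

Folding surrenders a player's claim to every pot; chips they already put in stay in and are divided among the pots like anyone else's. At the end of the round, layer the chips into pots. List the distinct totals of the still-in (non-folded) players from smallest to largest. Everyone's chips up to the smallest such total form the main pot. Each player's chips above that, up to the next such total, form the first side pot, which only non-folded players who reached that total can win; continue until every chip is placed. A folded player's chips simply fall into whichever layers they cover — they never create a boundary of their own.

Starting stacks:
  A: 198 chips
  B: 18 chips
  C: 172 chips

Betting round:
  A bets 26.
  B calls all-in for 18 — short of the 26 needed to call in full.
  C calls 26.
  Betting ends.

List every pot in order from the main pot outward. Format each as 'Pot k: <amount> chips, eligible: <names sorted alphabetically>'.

Contributions: A=26, B=18, C=26
Pot levels (distinct totals of non-folded players): 18, 26
Layer 1-18: 18 each from A, B, C = 18*3 = 54 chips; eligible A, B, C
Layer 19-26: 8 each from A, C = 8*2 = 16 chips; eligible A, C

Pot 1: 54 chips, eligible: A, B, C
Pot 2: 16 chips, eligible: A, C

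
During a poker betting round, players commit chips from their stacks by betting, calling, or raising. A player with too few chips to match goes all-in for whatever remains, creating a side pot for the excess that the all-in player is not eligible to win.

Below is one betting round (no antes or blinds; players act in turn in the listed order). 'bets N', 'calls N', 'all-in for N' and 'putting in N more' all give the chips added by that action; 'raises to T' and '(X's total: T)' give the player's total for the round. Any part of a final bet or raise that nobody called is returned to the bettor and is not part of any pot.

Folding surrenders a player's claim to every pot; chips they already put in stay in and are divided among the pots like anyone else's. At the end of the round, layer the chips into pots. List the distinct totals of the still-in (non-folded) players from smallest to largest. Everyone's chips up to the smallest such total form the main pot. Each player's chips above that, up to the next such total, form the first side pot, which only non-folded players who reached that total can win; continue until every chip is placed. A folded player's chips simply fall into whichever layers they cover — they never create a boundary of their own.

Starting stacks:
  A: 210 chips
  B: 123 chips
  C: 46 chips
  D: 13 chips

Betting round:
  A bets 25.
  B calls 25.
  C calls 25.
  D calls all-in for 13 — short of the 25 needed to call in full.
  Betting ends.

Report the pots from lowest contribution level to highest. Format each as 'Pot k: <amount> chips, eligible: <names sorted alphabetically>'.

Pot 1: 52 chips, eligible: A, B, C, D
Pot 2: 36 chips, eligible: A, B, C

Derivation:
Contributions: A=25, B=25, C=25, D=13
Pot levels (distinct totals of non-folded players): 13, 25
Layer 1-13: 13 each from A, B, C, D = 13*4 = 52 chips; eligible A, B, C, D
Layer 14-25: 12 each from A, B, C = 12*3 = 36 chips; eligible A, B, C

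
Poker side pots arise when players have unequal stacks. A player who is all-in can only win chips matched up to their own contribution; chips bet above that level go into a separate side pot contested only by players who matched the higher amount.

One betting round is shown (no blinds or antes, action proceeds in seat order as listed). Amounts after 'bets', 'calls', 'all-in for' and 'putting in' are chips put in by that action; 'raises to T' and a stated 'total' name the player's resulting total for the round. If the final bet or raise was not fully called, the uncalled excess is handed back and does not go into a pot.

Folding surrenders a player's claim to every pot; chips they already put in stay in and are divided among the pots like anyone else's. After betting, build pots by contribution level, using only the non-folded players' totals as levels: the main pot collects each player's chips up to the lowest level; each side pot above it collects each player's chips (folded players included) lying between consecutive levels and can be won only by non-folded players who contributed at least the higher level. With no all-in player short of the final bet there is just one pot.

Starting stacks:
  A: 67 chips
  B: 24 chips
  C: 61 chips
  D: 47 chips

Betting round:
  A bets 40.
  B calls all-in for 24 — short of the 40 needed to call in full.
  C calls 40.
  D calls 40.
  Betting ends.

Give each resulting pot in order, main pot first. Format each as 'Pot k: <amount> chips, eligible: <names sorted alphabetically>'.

Pot 1: 96 chips, eligible: A, B, C, D
Pot 2: 48 chips, eligible: A, C, D

Derivation:
Contributions: A=40, B=24, C=40, D=40
Pot levels (distinct totals of non-folded players): 24, 40
Layer 1-24: 24 each from A, B, C, D = 24*4 = 96 chips; eligible A, B, C, D
Layer 25-40: 16 each from A, C, D = 16*3 = 48 chips; eligible A, C, D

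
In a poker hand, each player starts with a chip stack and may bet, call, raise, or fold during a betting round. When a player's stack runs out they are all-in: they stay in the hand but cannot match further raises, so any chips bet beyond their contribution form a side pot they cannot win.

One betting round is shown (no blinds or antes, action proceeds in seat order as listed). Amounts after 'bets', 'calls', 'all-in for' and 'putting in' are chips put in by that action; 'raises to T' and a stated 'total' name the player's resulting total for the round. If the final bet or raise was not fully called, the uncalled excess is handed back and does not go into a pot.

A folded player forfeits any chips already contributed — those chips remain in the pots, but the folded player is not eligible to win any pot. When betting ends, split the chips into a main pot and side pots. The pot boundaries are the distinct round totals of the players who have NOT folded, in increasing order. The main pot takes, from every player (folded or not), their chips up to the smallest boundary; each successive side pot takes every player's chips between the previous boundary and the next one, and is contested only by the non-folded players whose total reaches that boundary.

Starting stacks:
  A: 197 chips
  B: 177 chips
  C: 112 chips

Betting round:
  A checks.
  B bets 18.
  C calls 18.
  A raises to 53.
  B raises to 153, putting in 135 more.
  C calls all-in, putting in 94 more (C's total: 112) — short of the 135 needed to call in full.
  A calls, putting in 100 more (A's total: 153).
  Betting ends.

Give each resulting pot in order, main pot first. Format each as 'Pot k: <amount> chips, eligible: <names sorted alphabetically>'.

Contributions: A=153, B=153, C=112
Pot levels (distinct totals of non-folded players): 112, 153
Layer 1-112: 112 each from A, B, C = 112*3 = 336 chips; eligible A, B, C
Layer 113-153: 41 each from A, B = 41*2 = 82 chips; eligible A, B

Pot 1: 336 chips, eligible: A, B, C
Pot 2: 82 chips, eligible: A, B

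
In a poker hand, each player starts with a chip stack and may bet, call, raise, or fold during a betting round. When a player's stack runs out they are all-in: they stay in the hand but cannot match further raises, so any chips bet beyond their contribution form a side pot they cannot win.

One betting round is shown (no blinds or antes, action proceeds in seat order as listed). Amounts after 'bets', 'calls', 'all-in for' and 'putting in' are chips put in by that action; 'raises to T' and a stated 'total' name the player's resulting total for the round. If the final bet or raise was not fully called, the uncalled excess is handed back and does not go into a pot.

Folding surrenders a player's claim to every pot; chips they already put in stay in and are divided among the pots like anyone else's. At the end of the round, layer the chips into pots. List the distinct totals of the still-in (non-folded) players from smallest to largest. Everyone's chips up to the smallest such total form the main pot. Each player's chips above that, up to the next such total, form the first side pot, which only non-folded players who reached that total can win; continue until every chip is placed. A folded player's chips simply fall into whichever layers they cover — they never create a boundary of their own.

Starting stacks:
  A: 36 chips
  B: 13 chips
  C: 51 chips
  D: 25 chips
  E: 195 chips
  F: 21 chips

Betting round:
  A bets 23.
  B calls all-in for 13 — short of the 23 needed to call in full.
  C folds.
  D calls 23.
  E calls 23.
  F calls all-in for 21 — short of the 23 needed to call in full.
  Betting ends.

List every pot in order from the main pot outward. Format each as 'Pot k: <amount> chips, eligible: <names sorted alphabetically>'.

Contributions: A=23, B=13, D=23, E=23, F=21
Folded: C
Pot levels (distinct totals of non-folded players): 13, 21, 23
Layer 1-13: 13 each from A, B, D, E, F = 13*5 = 65 chips; eligible A, B, D, E, F
Layer 14-21: 8 each from A, D, E, F = 8*4 = 32 chips; eligible A, D, E, F
Layer 22-23: 2 each from A, D, E = 2*3 = 6 chips; eligible A, D, E

Pot 1: 65 chips, eligible: A, B, D, E, F
Pot 2: 32 chips, eligible: A, D, E, F
Pot 3: 6 chips, eligible: A, D, E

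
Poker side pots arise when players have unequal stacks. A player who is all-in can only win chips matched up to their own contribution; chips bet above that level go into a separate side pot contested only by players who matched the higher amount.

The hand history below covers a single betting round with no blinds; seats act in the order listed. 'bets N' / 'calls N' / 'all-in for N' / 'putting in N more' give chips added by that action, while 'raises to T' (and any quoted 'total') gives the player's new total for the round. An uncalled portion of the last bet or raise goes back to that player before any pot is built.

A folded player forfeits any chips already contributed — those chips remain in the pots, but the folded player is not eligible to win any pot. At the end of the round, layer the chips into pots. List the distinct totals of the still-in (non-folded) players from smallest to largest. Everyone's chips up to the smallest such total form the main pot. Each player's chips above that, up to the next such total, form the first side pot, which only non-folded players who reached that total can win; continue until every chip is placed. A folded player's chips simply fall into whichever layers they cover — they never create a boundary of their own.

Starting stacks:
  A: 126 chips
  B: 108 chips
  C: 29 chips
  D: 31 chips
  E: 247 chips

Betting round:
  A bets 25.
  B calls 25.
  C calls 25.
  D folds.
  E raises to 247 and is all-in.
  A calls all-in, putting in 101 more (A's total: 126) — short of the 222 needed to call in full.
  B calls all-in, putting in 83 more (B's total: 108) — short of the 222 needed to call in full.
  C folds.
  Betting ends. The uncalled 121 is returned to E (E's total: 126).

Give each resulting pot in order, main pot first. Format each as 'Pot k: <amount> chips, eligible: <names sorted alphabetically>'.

Contributions (after 121 returned to E): A=126, B=108, C=25, E=126
Folded: C, D
Pot levels (distinct totals of non-folded players): 108, 126
Layer 1-108: A 108 + B 108 + C 25 + E 108 = 349 chips; eligible A, B, E
Layer 109-126: 18 each from A, E = 18*2 = 36 chips; eligible A, E

Pot 1: 349 chips, eligible: A, B, E
Pot 2: 36 chips, eligible: A, E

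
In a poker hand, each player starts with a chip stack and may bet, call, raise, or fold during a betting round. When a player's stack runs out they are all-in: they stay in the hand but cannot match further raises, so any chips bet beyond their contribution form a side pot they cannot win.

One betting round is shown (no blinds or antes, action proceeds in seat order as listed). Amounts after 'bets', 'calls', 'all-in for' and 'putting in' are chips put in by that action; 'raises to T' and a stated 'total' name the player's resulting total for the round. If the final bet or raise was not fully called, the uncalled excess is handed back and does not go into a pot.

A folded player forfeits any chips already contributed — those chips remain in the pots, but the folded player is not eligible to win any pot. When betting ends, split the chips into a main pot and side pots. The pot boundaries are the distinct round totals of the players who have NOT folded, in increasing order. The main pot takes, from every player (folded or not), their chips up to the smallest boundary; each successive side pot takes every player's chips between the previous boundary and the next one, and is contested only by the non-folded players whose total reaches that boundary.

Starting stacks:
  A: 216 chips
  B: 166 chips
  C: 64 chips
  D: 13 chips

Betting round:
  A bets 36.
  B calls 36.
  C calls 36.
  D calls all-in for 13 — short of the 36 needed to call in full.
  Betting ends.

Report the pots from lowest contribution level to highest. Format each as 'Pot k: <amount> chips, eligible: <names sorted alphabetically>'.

Pot 1: 52 chips, eligible: A, B, C, D
Pot 2: 69 chips, eligible: A, B, C

Derivation:
Contributions: A=36, B=36, C=36, D=13
Pot levels (distinct totals of non-folded players): 13, 36
Layer 1-13: 13 each from A, B, C, D = 13*4 = 52 chips; eligible A, B, C, D
Layer 14-36: 23 each from A, B, C = 23*3 = 69 chips; eligible A, B, C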